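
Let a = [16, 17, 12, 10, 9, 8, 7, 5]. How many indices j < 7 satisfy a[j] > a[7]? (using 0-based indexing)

7 such elements

The element at index 7 is 5.
Elements before it: 16, 17, 12, 10, 9, 8, 7
Those larger than 5: 16, 17, 12, 10, 9, 8, 7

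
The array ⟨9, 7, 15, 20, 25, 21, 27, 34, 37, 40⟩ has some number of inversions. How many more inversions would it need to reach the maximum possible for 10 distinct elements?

43

Maximum inversions for 10 distinct elements is C(10, 2) = 10·9/2 = 45.
Current inversions — for each element, count later smaller elements:
9: 1
7: 0
15: 0
20: 0
25: 1
21: 0
27: 0
34: 0
37: 0
40: 0
Current total: 1 + 0 + 0 + 0 + 1 + 0 + 0 + 0 + 0 + 0 = 2
Shortfall: 45 − 2 = 43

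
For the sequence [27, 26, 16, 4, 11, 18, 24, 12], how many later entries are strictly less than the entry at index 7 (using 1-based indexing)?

The element at index 7 is 24.
Elements after it: 12
Those smaller than 24: 12

1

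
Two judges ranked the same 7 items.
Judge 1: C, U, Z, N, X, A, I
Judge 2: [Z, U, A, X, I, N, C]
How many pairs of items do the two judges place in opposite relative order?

Assign each item its position (1..7) in the first ordering, then rewrite the second ordering as that position sequence:
positions: C→1, U→2, Z→3, N→4, X→5, A→6, I→7
second ordering as positions: [3, 2, 6, 5, 7, 4, 1]
Discordant pairs = inversions in this position sequence.
3: 2, 1 → 2
2: 1 → 1
6: 5, 4, 1 → 3
5: 4, 1 → 2
7: 4, 1 → 2
4: 1 → 1
1: 0
Total: 2 + 1 + 3 + 2 + 2 + 1 + 0 = 11

11 discordant pairs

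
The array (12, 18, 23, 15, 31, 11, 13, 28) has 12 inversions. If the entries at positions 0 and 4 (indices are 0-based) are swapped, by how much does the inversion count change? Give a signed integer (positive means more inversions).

+7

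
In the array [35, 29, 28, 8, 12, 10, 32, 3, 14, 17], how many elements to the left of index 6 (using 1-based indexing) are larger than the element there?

The element at index 6 is 10.
Elements before it: 35, 29, 28, 8, 12
Those larger than 10: 35, 29, 28, 12

4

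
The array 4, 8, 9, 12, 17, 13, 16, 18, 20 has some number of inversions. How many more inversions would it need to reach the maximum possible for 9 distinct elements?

34

Maximum inversions for 9 distinct elements is C(9, 2) = 9·8/2 = 36.
Current inversions — for each element, count later smaller elements:
4: 0
8: 0
9: 0
12: 0
17: 2
13: 0
16: 0
18: 0
20: 0
Current total: 0 + 0 + 0 + 0 + 2 + 0 + 0 + 0 + 0 = 2
Shortfall: 36 − 2 = 34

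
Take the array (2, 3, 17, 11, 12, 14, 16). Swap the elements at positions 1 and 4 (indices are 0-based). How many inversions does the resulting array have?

7

Positions 1 and 4 hold 3 and 12; after swapping, the array is [2, 12, 17, 11, 3, 14, 16].
Element-by-element contributions:
2: 0
12: 2
17: 4
11: 1
3: 0
14: 0
16: 0
Sum: 0 + 2 + 4 + 1 + 0 + 0 + 0 = 7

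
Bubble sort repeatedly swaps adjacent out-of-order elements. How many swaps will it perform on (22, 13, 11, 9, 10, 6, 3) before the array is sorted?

Each adjacent swap fixes exactly one inversion, so the minimum swap count equals the number of inversions.
Count inversions — for each element, later elements that are smaller:
22: 13, 11, 9, 10, 6, 3 → 6
13: 11, 9, 10, 6, 3 → 5
11: 9, 10, 6, 3 → 4
9: 6, 3 → 2
10: 6, 3 → 2
6: 3 → 1
3: none → 0
Total inversions: 6 + 5 + 4 + 2 + 2 + 1 + 0 = 20

20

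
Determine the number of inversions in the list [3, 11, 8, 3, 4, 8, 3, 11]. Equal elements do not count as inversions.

Sweep left to right; for each value list the smaller values that follow it:
3 → none → 0
11 → 8, 3, 4, 8, 3 → 5
8 → 3, 4, 3 → 3
3 → none → 0
4 → 3 → 1
8 → 3 → 1
3 → none → 0
11 → none → 0
Sum: 0 + 5 + 3 + 0 + 1 + 1 + 0 + 0 = 10

There are 10 inversions.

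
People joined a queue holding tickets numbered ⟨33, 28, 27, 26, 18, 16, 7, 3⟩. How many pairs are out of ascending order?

28 out-of-order pairs

Element-by-element contributions:
33: 7
28: 6
27: 5
26: 4
18: 3
16: 2
7: 1
3: 0
Sum: 7 + 6 + 5 + 4 + 3 + 2 + 1 + 0 = 28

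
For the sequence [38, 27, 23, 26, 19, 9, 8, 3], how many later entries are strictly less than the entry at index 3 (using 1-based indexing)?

The element at index 3 is 23.
Elements after it: 26, 19, 9, 8, 3
Those smaller than 23: 19, 9, 8, 3

4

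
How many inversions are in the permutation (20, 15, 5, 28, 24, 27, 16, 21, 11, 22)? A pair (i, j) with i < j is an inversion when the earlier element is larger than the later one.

For each element, count later entries that are smaller:
20: 4
15: 2
5: 0
28: 6
24: 4
27: 4
16: 1
21: 1
11: 0
22: 0
Sum: 4 + 2 + 0 + 6 + 4 + 4 + 1 + 1 + 0 + 0 = 22

There are 22 out-of-order pairs.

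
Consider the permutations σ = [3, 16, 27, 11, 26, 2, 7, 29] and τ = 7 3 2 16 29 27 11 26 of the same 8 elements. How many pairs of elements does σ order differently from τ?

Assign each item its position (1..8) in the first ordering, then rewrite the second ordering as that position sequence:
positions: 3→1, 16→2, 27→3, 11→4, 26→5, 2→6, 7→7, 29→8
second ordering as positions: [7, 1, 6, 2, 8, 3, 4, 5]
Discordant pairs = inversions in this position sequence.
7: 1, 6, 2, 3, 4, 5 → 6
1: 0
6: 2, 3, 4, 5 → 4
2: 0
8: 3, 4, 5 → 3
3: 0
4: 0
5: 0
Total: 6 + 0 + 4 + 0 + 3 + 0 + 0 + 0 = 13

There are 13 discordant pairs.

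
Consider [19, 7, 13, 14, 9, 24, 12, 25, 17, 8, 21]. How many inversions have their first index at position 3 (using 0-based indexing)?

The element at index 3 is 14.
Elements after it: 9, 24, 12, 25, 17, 8, 21
Those smaller than 14: 9, 12, 8

3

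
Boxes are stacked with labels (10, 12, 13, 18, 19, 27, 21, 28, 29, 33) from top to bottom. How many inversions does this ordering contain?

Sweep left to right; for each value list the smaller values that follow it:
10 → none → 0
12 → none → 0
13 → none → 0
18 → none → 0
19 → none → 0
27 → 21 → 1
21 → none → 0
28 → none → 0
29 → none → 0
33 → none → 0
Sum: 0 + 0 + 0 + 0 + 0 + 1 + 0 + 0 + 0 + 0 = 1

1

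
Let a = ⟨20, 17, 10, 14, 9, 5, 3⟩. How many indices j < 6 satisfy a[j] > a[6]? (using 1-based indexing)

The element at index 6 is 5.
Elements before it: 20, 17, 10, 14, 9
Those larger than 5: 20, 17, 10, 14, 9

5 such elements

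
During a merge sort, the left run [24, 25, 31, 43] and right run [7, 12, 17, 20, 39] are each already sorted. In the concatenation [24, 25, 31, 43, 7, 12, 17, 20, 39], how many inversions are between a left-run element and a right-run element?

Cross-inversions: 17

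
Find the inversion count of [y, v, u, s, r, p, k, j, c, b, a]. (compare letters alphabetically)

Element-by-element contributions:
y → v, u, s, r, p, k, j, c, b, a → 10
v → u, s, r, p, k, j, c, b, a → 9
u → s, r, p, k, j, c, b, a → 8
s → r, p, k, j, c, b, a → 7
r → p, k, j, c, b, a → 6
p → k, j, c, b, a → 5
k → j, c, b, a → 4
j → c, b, a → 3
c → b, a → 2
b → a → 1
a → none → 0
Sum: 10 + 9 + 8 + 7 + 6 + 5 + 4 + 3 + 2 + 1 + 0 = 55

55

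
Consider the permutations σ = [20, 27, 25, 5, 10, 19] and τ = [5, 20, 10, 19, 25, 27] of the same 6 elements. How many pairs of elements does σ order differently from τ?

Assign each item its position (1..6) in the first ordering, then rewrite the second ordering as that position sequence:
positions: 20→1, 27→2, 25→3, 5→4, 10→5, 19→6
second ordering as positions: [4, 1, 5, 6, 3, 2]
Discordant pairs = inversions in this position sequence.
4: 1, 3, 2 → 3
1: 0
5: 3, 2 → 2
6: 3, 2 → 2
3: 2 → 1
2: 0
Total: 3 + 0 + 2 + 2 + 1 + 0 = 8

There are 8 discordant pairs.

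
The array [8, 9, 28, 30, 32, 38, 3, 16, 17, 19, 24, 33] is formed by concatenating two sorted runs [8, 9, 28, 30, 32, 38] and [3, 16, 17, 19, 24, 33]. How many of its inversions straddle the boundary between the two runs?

23

Take each right-half value and tally the left-half values above it:
r = 3: 8, 9, 28, 30, 32, 38 → 6
r = 16: 28, 30, 32, 38 → 4
r = 17: 28, 30, 32, 38 → 4
r = 19: 28, 30, 32, 38 → 4
r = 24: 28, 30, 32, 38 → 4
r = 33: 38 → 1
Cross-inversions: 6 + 4 + 4 + 4 + 4 + 1 = 23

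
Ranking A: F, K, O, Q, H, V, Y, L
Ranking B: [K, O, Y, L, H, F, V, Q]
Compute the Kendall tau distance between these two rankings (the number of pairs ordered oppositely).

Assign each item its position (1..8) in the first ordering, then rewrite the second ordering as that position sequence:
positions: F→1, K→2, O→3, Q→4, H→5, V→6, Y→7, L→8
second ordering as positions: [2, 3, 7, 8, 5, 1, 6, 4]
Discordant pairs = inversions in this position sequence.
2: 1 → 1
3: 1 → 1
7: 5, 1, 6, 4 → 4
8: 5, 1, 6, 4 → 4
5: 1, 4 → 2
1: 0
6: 4 → 1
4: 0
Total: 1 + 1 + 4 + 4 + 2 + 0 + 1 + 0 = 13

13 discordant pairs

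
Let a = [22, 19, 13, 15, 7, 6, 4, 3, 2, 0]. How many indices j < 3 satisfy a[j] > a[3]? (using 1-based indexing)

2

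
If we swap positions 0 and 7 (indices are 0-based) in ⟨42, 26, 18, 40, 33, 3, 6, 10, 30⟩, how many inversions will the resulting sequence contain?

Positions 0 and 7 hold 42 and 10; after swapping, the array is [10, 26, 18, 40, 33, 3, 6, 42, 30].
For each element, count later entries that are smaller:
10: 2
26: 3
18: 2
40: 4
33: 3
3: 0
6: 0
42: 1
30: 0
Sum: 2 + 3 + 2 + 4 + 3 + 0 + 0 + 1 + 0 = 15

15 inversions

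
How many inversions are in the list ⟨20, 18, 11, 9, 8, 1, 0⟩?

21

Element-by-element contributions:
20 → 18, 11, 9, 8, 1, 0 → 6
18 → 11, 9, 8, 1, 0 → 5
11 → 9, 8, 1, 0 → 4
9 → 8, 1, 0 → 3
8 → 1, 0 → 2
1 → 0 → 1
0 → none → 0
Sum: 6 + 5 + 4 + 3 + 2 + 1 + 0 = 21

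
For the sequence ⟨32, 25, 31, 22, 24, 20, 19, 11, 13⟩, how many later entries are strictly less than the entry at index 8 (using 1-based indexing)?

The element at index 8 is 11.
Elements after it: 13
None of them are smaller than 11.

0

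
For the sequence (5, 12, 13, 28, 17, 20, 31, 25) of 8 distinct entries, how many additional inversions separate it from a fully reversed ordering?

24

Maximum inversions for 8 distinct elements is C(8, 2) = 8·7/2 = 28.
Current inversions — for each element, count later smaller elements:
5: 0
12: 0
13: 0
28: 3
17: 0
20: 0
31: 1
25: 0
Current total: 0 + 0 + 0 + 3 + 0 + 0 + 1 + 0 = 4
Shortfall: 28 − 4 = 24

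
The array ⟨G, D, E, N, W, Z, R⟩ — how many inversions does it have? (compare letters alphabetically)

There are 4 inversions.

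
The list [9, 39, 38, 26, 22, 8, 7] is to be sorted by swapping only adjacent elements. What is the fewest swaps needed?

The minimum number of adjacent swaps to sort an array equals its inversion count, since every such swap removes exactly one inversion.
Count inversions — for each element, later elements that are smaller:
9: 8, 7 → 2
39: 38, 26, 22, 8, 7 → 5
38: 26, 22, 8, 7 → 4
26: 22, 8, 7 → 3
22: 8, 7 → 2
8: 7 → 1
7: none → 0
Total inversions: 2 + 5 + 4 + 3 + 2 + 1 + 0 = 17

Adjacent swaps: 17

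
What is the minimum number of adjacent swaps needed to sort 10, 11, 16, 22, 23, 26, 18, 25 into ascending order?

4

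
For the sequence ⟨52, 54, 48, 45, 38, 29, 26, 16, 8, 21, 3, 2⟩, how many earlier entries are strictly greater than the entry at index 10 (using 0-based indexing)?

The element at index 10 is 3.
Elements before it: 52, 54, 48, 45, 38, 29, 26, 16, 8, 21
Those larger than 3: 52, 54, 48, 45, 38, 29, 26, 16, 8, 21

10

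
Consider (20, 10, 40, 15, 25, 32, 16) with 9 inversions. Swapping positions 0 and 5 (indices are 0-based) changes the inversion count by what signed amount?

+3

Positions 0 and 5 hold 20 and 32; after swapping, the array is [32, 10, 40, 15, 25, 20, 16].
Sweep left to right; for each value list the smaller values that follow it:
32 → 10, 15, 25, 20, 16 → 5
10 → none → 0
40 → 15, 25, 20, 16 → 4
15 → none → 0
25 → 20, 16 → 2
20 → 16 → 1
16 → none → 0
Sum: 5 + 0 + 4 + 0 + 2 + 1 + 0 = 12
Change: 12 − 9 = +3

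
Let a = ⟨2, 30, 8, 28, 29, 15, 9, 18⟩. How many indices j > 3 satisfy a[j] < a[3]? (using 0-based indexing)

The element at index 3 is 28.
Elements after it: 29, 15, 9, 18
Those smaller than 28: 15, 9, 18

3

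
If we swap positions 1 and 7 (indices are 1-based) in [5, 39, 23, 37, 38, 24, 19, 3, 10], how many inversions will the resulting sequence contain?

Inversions: 25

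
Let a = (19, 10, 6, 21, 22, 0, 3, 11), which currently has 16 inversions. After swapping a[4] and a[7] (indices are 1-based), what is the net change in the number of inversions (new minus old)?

Positions 4 and 7 hold 21 and 3; after swapping, the array is [19, 10, 6, 3, 22, 0, 21, 11].
Element-by-element contributions:
19: 5
10: 3
6: 2
3: 1
22: 3
0: 0
21: 1
11: 0
Sum: 5 + 3 + 2 + 1 + 3 + 0 + 1 + 0 = 15
Change: 15 − 16 = -1

-1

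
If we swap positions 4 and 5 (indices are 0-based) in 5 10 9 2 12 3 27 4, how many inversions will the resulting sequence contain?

Positions 4 and 5 hold 12 and 3; after swapping, the array is [5, 10, 9, 2, 3, 12, 27, 4].
Count, for each position, how many later elements it exceeds:
5 → 2, 3, 4 → 3
10 → 9, 2, 3, 4 → 4
9 → 2, 3, 4 → 3
2 → none → 0
3 → none → 0
12 → 4 → 1
27 → 4 → 1
4 → none → 0
Sum: 3 + 4 + 3 + 0 + 0 + 1 + 1 + 0 = 12

12 inversions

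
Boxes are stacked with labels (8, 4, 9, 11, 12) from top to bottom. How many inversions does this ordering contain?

1 inversion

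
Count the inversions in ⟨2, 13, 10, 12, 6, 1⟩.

Out-of-order pairs: 10

Listing every pair i<j with a[i]>a[j] (using 1-based positions):
(1,6): 2 > 1
(2,3): 13 > 10
(2,4): 13 > 12
(2,5): 13 > 6
(2,6): 13 > 1
(3,5): 10 > 6
(3,6): 10 > 1
(4,5): 12 > 6
(4,6): 12 > 1
(5,6): 6 > 1
That's 10 pairs.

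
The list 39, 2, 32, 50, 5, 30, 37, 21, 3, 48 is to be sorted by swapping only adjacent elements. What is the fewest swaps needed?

23

The minimum number of adjacent swaps to sort an array equals its inversion count, since every such swap removes exactly one inversion.
Count inversions — for each element, later elements that are smaller:
39: 2, 32, 5, 30, 37, 21, 3 → 7
2: none → 0
32: 5, 30, 21, 3 → 4
50: 5, 30, 37, 21, 3, 48 → 6
5: 3 → 1
30: 21, 3 → 2
37: 21, 3 → 2
21: 3 → 1
3: none → 0
48: none → 0
Total inversions: 7 + 0 + 4 + 6 + 1 + 2 + 2 + 1 + 0 + 0 = 23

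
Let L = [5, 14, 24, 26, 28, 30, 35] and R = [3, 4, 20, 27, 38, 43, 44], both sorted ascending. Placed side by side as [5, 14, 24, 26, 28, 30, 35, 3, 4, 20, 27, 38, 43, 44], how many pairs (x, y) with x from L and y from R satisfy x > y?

Take each right-half value and tally the left-half values above it:
r = 3: 5, 14, 24, 26, 28, 30, 35 → 7
r = 4: 5, 14, 24, 26, 28, 30, 35 → 7
r = 20: 24, 26, 28, 30, 35 → 5
r = 27: 28, 30, 35 → 3
r = 38: none → 0
r = 43: none → 0
r = 44: none → 0
Cross-inversions: 7 + 7 + 5 + 3 + 0 + 0 + 0 = 22

22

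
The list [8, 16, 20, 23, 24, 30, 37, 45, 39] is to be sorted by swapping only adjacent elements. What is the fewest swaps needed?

1

The minimum number of adjacent swaps to sort an array equals its inversion count, since every such swap removes exactly one inversion.
Count inversions — for each element, later elements that are smaller:
8: none → 0
16: none → 0
20: none → 0
23: none → 0
24: none → 0
30: none → 0
37: none → 0
45: 39 → 1
39: none → 0
Total inversions: 0 + 0 + 0 + 0 + 0 + 0 + 0 + 1 + 0 = 1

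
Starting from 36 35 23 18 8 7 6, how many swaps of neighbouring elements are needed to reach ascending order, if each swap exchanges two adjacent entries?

Minimum adjacent swaps = number of inversions (each swap of adjacent out-of-order elements removes one inversion and no swap can remove more).
Count inversions — for each element, later elements that are smaller:
36: 35, 23, 18, 8, 7, 6 → 6
35: 23, 18, 8, 7, 6 → 5
23: 18, 8, 7, 6 → 4
18: 8, 7, 6 → 3
8: 7, 6 → 2
7: 6 → 1
6: none → 0
Total inversions: 6 + 5 + 4 + 3 + 2 + 1 + 0 = 21

21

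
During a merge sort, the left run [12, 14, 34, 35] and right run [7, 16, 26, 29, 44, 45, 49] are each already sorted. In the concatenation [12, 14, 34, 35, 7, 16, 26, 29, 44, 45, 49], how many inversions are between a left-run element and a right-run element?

Take each right-half value and tally the left-half values above it:
r = 7: 12, 14, 34, 35 → 4
r = 16: 34, 35 → 2
r = 26: 34, 35 → 2
r = 29: 34, 35 → 2
r = 44: none → 0
r = 45: none → 0
r = 49: none → 0
Cross-inversions: 4 + 2 + 2 + 2 + 0 + 0 + 0 = 10

10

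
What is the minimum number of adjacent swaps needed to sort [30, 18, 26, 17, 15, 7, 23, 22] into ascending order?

Each adjacent swap fixes exactly one inversion, so the minimum swap count equals the number of inversions.
Count inversions — for each element, later elements that are smaller:
30: 18, 26, 17, 15, 7, 23, 22 → 7
18: 17, 15, 7 → 3
26: 17, 15, 7, 23, 22 → 5
17: 15, 7 → 2
15: 7 → 1
7: none → 0
23: 22 → 1
22: none → 0
Total inversions: 7 + 3 + 5 + 2 + 1 + 0 + 1 + 0 = 19

19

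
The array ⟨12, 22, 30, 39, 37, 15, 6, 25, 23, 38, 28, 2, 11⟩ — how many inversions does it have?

Element-by-element contributions:
12: 3
22: 4
30: 7
39: 9
37: 7
15: 3
6: 1
25: 3
23: 2
38: 3
28: 2
2: 0
11: 0
Sum: 3 + 4 + 7 + 9 + 7 + 3 + 1 + 3 + 2 + 3 + 2 + 0 + 0 = 44

44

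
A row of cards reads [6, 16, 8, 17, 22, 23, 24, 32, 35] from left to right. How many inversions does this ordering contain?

Sweep left to right; for each value list the smaller values that follow it:
6 → none → 0
16 → 8 → 1
8 → none → 0
17 → none → 0
22 → none → 0
23 → none → 0
24 → none → 0
32 → none → 0
35 → none → 0
Sum: 0 + 1 + 0 + 0 + 0 + 0 + 0 + 0 + 0 = 1

Out-of-order pairs: 1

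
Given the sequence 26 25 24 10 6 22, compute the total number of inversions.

Element-by-element contributions:
26: 5
25: 4
24: 3
10: 1
6: 0
22: 0
Sum: 5 + 4 + 3 + 1 + 0 + 0 = 13

13 inversions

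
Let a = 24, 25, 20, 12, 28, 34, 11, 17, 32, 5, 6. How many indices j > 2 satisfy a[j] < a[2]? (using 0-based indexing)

5

The element at index 2 is 20.
Elements after it: 12, 28, 34, 11, 17, 32, 5, 6
Those smaller than 20: 12, 11, 17, 5, 6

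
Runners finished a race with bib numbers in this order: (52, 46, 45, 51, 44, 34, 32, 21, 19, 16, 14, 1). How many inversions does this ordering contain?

64

Sweep left to right; for each value list the smaller values that follow it:
52 → 46, 45, 51, 44, 34, 32, 21, 19, 16, 14, 1 → 11
46 → 45, 44, 34, 32, 21, 19, 16, 14, 1 → 9
45 → 44, 34, 32, 21, 19, 16, 14, 1 → 8
51 → 44, 34, 32, 21, 19, 16, 14, 1 → 8
44 → 34, 32, 21, 19, 16, 14, 1 → 7
34 → 32, 21, 19, 16, 14, 1 → 6
32 → 21, 19, 16, 14, 1 → 5
21 → 19, 16, 14, 1 → 4
19 → 16, 14, 1 → 3
16 → 14, 1 → 2
14 → 1 → 1
1 → none → 0
Sum: 11 + 9 + 8 + 8 + 7 + 6 + 5 + 4 + 3 + 2 + 1 + 0 = 64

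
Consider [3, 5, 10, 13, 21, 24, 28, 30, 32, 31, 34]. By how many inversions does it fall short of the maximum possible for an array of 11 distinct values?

Maximum inversions for 11 distinct elements is C(11, 2) = 11·10/2 = 55.
Current inversions — for each element, count later smaller elements:
3: 0
5: 0
10: 0
13: 0
21: 0
24: 0
28: 0
30: 0
32: 1
31: 0
34: 0
Current total: 0 + 0 + 0 + 0 + 0 + 0 + 0 + 0 + 1 + 0 + 0 = 1
Shortfall: 55 − 1 = 54

54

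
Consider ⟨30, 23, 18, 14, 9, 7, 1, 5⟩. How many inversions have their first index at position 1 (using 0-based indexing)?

6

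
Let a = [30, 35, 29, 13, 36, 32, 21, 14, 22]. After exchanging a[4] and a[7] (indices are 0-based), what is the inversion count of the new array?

18

Positions 4 and 7 hold 36 and 14; after swapping, the array is [30, 35, 29, 13, 14, 32, 21, 36, 22].
Sweep left to right; for each value list the smaller values that follow it:
30: 5
35: 6
29: 4
13: 0
14: 0
32: 2
21: 0
36: 1
22: 0
Sum: 5 + 6 + 4 + 0 + 0 + 2 + 0 + 1 + 0 = 18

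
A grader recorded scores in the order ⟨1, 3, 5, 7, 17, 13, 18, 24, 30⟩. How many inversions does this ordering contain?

1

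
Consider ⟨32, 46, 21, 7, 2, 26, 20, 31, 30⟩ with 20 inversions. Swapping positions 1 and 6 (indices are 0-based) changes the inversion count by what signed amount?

-5

Positions 1 and 6 hold 46 and 20; after swapping, the array is [32, 20, 21, 7, 2, 26, 46, 31, 30].
Sweep left to right; for each value list the smaller values that follow it:
32 → 20, 21, 7, 2, 26, 31, 30 → 7
20 → 7, 2 → 2
21 → 7, 2 → 2
7 → 2 → 1
2 → none → 0
26 → none → 0
46 → 31, 30 → 2
31 → 30 → 1
30 → none → 0
Sum: 7 + 2 + 2 + 1 + 0 + 0 + 2 + 1 + 0 = 15
Change: 15 − 20 = -5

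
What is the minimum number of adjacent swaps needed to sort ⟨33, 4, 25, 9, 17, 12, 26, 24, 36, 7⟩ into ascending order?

21

Minimum adjacent swaps = number of inversions (each swap of adjacent out-of-order elements removes one inversion and no swap can remove more).
Count inversions — for each element, later elements that are smaller:
33: 4, 25, 9, 17, 12, 26, 24, 7 → 8
4: none → 0
25: 9, 17, 12, 24, 7 → 5
9: 7 → 1
17: 12, 7 → 2
12: 7 → 1
26: 24, 7 → 2
24: 7 → 1
36: 7 → 1
7: none → 0
Total inversions: 8 + 0 + 5 + 1 + 2 + 1 + 2 + 1 + 1 + 0 = 21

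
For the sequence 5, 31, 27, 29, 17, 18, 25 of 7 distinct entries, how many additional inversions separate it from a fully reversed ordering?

Maximum inversions for 7 distinct elements is C(7, 2) = 7·6/2 = 21.
Current inversions — for each element, count later smaller elements:
5: 0
31: 5
27: 3
29: 3
17: 0
18: 0
25: 0
Current total: 0 + 5 + 3 + 3 + 0 + 0 + 0 = 11
Shortfall: 21 − 11 = 10

10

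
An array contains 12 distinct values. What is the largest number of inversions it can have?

66 inversions

A reversed (strictly descending) arrangement makes every pair an inversion, giving C(12, 2) inversions.
C(12, 2) = 12·11/2 = 66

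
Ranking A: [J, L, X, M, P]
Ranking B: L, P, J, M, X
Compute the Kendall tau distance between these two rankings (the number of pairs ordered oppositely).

5

Assign each item its position (1..5) in the first ordering, then rewrite the second ordering as that position sequence:
positions: J→1, L→2, X→3, M→4, P→5
second ordering as positions: [2, 5, 1, 4, 3]
Discordant pairs = inversions in this position sequence.
2: 1 → 1
5: 1, 4, 3 → 3
1: 0
4: 3 → 1
3: 0
Total: 1 + 3 + 0 + 1 + 0 = 5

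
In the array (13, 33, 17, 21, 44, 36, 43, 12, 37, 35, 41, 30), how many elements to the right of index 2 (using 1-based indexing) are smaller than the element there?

The element at index 2 is 33.
Elements after it: 17, 21, 44, 36, 43, 12, 37, 35, 41, 30
Those smaller than 33: 17, 21, 12, 30

4 such elements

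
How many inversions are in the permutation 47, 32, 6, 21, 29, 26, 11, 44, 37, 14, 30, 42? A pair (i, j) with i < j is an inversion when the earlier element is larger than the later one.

31

Count, for each position, how many later elements it exceeds:
47: 11
32: 7
6: 0
21: 2
29: 3
26: 2
11: 0
44: 4
37: 2
14: 0
30: 0
42: 0
Sum: 11 + 7 + 0 + 2 + 3 + 2 + 0 + 4 + 2 + 0 + 0 + 0 = 31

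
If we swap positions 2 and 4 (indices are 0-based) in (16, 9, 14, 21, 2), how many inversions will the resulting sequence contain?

Positions 2 and 4 hold 14 and 2; after swapping, the array is [16, 9, 2, 21, 14].
Element-by-element contributions:
16 → 9, 2, 14 → 3
9 → 2 → 1
2 → none → 0
21 → 14 → 1
14 → none → 0
Sum: 3 + 1 + 0 + 1 + 0 = 5

5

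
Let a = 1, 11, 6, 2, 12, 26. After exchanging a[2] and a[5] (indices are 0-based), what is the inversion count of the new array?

6 inversions

Positions 2 and 5 hold 6 and 26; after swapping, the array is [1, 11, 26, 2, 12, 6].
Sweep left to right; for each value list the smaller values that follow it:
1 → none → 0
11 → 2, 6 → 2
26 → 2, 12, 6 → 3
2 → none → 0
12 → 6 → 1
6 → none → 0
Sum: 0 + 2 + 3 + 0 + 1 + 0 = 6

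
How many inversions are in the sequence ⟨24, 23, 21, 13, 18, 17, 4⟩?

19 inversions

Element-by-element contributions:
24 → 23, 21, 13, 18, 17, 4 → 6
23 → 21, 13, 18, 17, 4 → 5
21 → 13, 18, 17, 4 → 4
13 → 4 → 1
18 → 17, 4 → 2
17 → 4 → 1
4 → none → 0
Sum: 6 + 5 + 4 + 1 + 2 + 1 + 0 = 19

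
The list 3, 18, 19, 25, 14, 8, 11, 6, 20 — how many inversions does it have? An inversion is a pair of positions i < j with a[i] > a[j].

Element-by-element contributions:
3 → none → 0
18 → 14, 8, 11, 6 → 4
19 → 14, 8, 11, 6 → 4
25 → 14, 8, 11, 6, 20 → 5
14 → 8, 11, 6 → 3
8 → 6 → 1
11 → 6 → 1
6 → none → 0
20 → none → 0
Sum: 0 + 4 + 4 + 5 + 3 + 1 + 1 + 0 + 0 = 18

18 out-of-order pairs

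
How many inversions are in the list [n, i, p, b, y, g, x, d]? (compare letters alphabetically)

15 out-of-order pairs

Element-by-element contributions:
n: 4
i: 3
p: 3
b: 0
y: 3
g: 1
x: 1
d: 0
Sum: 4 + 3 + 3 + 0 + 3 + 1 + 1 + 0 = 15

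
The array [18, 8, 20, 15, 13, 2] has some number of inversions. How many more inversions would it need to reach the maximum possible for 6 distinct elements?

Maximum inversions for 6 distinct elements is C(6, 2) = 6·5/2 = 15.
Current inversions — for each element, count later smaller elements:
18: 4
8: 1
20: 3
15: 2
13: 1
2: 0
Current total: 4 + 1 + 3 + 2 + 1 + 0 = 11
Shortfall: 15 − 11 = 4

4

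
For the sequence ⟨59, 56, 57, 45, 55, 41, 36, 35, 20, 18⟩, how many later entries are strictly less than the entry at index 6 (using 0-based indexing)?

3

The element at index 6 is 36.
Elements after it: 35, 20, 18
Those smaller than 36: 35, 20, 18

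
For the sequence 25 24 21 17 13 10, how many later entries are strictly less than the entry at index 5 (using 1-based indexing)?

1 such element

The element at index 5 is 13.
Elements after it: 10
Those smaller than 13: 10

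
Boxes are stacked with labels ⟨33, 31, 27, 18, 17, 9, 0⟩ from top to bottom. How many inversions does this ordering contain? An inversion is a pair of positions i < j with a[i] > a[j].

Element-by-element contributions:
33 → 31, 27, 18, 17, 9, 0 → 6
31 → 27, 18, 17, 9, 0 → 5
27 → 18, 17, 9, 0 → 4
18 → 17, 9, 0 → 3
17 → 9, 0 → 2
9 → 0 → 1
0 → none → 0
Sum: 6 + 5 + 4 + 3 + 2 + 1 + 0 = 21

21 out-of-order pairs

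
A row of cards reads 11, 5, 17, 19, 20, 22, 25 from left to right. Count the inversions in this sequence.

Out-of-order index pairs (0-indexed):
(0,1): 11 > 5
That's 1 pair.

1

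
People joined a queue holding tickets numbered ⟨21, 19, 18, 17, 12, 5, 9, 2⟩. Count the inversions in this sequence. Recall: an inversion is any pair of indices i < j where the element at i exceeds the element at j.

27 inversions

For each element, count later entries that are smaller:
21: 7
19: 6
18: 5
17: 4
12: 3
5: 1
9: 1
2: 0
Sum: 7 + 6 + 5 + 4 + 3 + 1 + 1 + 0 = 27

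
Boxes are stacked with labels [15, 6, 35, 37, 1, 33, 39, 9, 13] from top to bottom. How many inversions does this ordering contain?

Sweep left to right; for each value list the smaller values that follow it:
15 → 6, 1, 9, 13 → 4
6 → 1 → 1
35 → 1, 33, 9, 13 → 4
37 → 1, 33, 9, 13 → 4
1 → none → 0
33 → 9, 13 → 2
39 → 9, 13 → 2
9 → none → 0
13 → none → 0
Sum: 4 + 1 + 4 + 4 + 0 + 2 + 2 + 0 + 0 = 17

17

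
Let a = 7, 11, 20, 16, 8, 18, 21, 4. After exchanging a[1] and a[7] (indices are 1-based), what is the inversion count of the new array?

Inversions: 23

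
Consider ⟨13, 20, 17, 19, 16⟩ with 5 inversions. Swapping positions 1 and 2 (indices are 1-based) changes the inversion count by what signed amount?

Positions 1 and 2 hold 13 and 20; after swapping, the array is [20, 13, 17, 19, 16].
Count, for each position, how many later elements it exceeds:
20 → 13, 17, 19, 16 → 4
13 → none → 0
17 → 16 → 1
19 → 16 → 1
16 → none → 0
Sum: 4 + 0 + 1 + 1 + 0 = 6
Change: 6 − 5 = +1

+1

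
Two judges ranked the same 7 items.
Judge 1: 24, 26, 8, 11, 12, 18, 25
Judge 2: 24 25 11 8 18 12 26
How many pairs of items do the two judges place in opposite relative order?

11

Assign each item its position (1..7) in the first ordering, then rewrite the second ordering as that position sequence:
positions: 24→1, 26→2, 8→3, 11→4, 12→5, 18→6, 25→7
second ordering as positions: [1, 7, 4, 3, 6, 5, 2]
Discordant pairs = inversions in this position sequence.
1: 0
7: 4, 3, 6, 5, 2 → 5
4: 3, 2 → 2
3: 2 → 1
6: 5, 2 → 2
5: 2 → 1
2: 0
Total: 0 + 5 + 2 + 1 + 2 + 1 + 0 = 11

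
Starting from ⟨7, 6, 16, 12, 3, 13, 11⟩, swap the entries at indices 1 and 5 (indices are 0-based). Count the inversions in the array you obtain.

Positions 1 and 5 hold 6 and 13; after swapping, the array is [7, 13, 16, 12, 3, 6, 11].
Count, for each position, how many later elements it exceeds:
7: 2
13: 4
16: 4
12: 3
3: 0
6: 0
11: 0
Sum: 2 + 4 + 4 + 3 + 0 + 0 + 0 = 13

13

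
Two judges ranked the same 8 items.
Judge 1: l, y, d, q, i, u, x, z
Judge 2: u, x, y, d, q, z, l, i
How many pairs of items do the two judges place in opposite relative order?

15

Assign each item its position (1..8) in the first ordering, then rewrite the second ordering as that position sequence:
positions: l→1, y→2, d→3, q→4, i→5, u→6, x→7, z→8
second ordering as positions: [6, 7, 2, 3, 4, 8, 1, 5]
Discordant pairs = inversions in this position sequence.
6: 2, 3, 4, 1, 5 → 5
7: 2, 3, 4, 1, 5 → 5
2: 1 → 1
3: 1 → 1
4: 1 → 1
8: 1, 5 → 2
1: 0
5: 0
Total: 5 + 5 + 1 + 1 + 1 + 2 + 0 + 0 = 15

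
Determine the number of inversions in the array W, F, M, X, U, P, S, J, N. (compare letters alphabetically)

21 inversions

Element-by-element contributions:
W: 7
F: 0
M: 1
X: 5
U: 4
P: 2
S: 2
J: 0
N: 0
Sum: 7 + 0 + 1 + 5 + 4 + 2 + 2 + 0 + 0 = 21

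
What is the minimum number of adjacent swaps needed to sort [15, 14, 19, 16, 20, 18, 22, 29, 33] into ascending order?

The minimum number of adjacent swaps to sort an array equals its inversion count, since every such swap removes exactly one inversion.
Count inversions — for each element, later elements that are smaller:
15: 14 → 1
14: none → 0
19: 16, 18 → 2
16: none → 0
20: 18 → 1
18: none → 0
22: none → 0
29: none → 0
33: none → 0
Total inversions: 1 + 0 + 2 + 0 + 1 + 0 + 0 + 0 + 0 = 4

4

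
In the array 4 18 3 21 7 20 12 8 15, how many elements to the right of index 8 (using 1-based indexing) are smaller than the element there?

The element at index 8 is 8.
Elements after it: 15
None of them are smaller than 8.

0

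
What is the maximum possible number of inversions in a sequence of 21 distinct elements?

There are 210 inversions.

A reversed (strictly descending) arrangement makes every pair an inversion, giving C(21, 2) inversions.
C(21, 2) = 21·20/2 = 210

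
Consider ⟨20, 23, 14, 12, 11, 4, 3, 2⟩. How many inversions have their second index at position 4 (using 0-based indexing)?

The element at index 4 is 11.
Elements before it: 20, 23, 14, 12
Those larger than 11: 20, 23, 14, 12

4 such elements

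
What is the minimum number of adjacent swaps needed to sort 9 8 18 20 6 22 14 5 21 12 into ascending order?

21 swaps

Each adjacent swap fixes exactly one inversion, so the minimum swap count equals the number of inversions.
Count inversions — for each element, later elements that are smaller:
9: 8, 6, 5 → 3
8: 6, 5 → 2
18: 6, 14, 5, 12 → 4
20: 6, 14, 5, 12 → 4
6: 5 → 1
22: 14, 5, 21, 12 → 4
14: 5, 12 → 2
5: none → 0
21: 12 → 1
12: none → 0
Total inversions: 3 + 2 + 4 + 4 + 1 + 4 + 2 + 0 + 1 + 0 = 21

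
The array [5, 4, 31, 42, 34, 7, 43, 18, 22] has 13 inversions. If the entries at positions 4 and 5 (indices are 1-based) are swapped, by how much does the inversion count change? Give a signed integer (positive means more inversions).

-1

Positions 4 and 5 hold 42 and 34; after swapping, the array is [5, 4, 31, 34, 42, 7, 43, 18, 22].
Element-by-element contributions:
5 → 4 → 1
4 → none → 0
31 → 7, 18, 22 → 3
34 → 7, 18, 22 → 3
42 → 7, 18, 22 → 3
7 → none → 0
43 → 18, 22 → 2
18 → none → 0
22 → none → 0
Sum: 1 + 0 + 3 + 3 + 3 + 0 + 2 + 0 + 0 = 12
Change: 12 − 13 = -1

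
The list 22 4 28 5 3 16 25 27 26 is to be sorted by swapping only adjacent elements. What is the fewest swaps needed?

13 adjacent swaps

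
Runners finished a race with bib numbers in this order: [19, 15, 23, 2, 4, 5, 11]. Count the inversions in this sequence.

13 inversions

Count, for each position, how many later elements it exceeds:
19: 5
15: 4
23: 4
2: 0
4: 0
5: 0
11: 0
Sum: 5 + 4 + 4 + 0 + 0 + 0 + 0 = 13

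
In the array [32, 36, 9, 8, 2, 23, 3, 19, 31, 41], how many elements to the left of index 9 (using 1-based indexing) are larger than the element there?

2

The element at index 9 is 31.
Elements before it: 32, 36, 9, 8, 2, 23, 3, 19
Those larger than 31: 32, 36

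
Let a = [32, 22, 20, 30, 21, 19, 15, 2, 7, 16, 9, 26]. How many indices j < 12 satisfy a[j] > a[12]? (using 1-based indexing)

The element at index 12 is 26.
Elements before it: 32, 22, 20, 30, 21, 19, 15, 2, 7, 16, 9
Those larger than 26: 32, 30

2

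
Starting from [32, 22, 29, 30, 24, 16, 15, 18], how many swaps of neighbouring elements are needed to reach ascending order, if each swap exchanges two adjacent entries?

Minimum adjacent swaps = number of inversions (each swap of adjacent out-of-order elements removes one inversion and no swap can remove more).
Count inversions — for each element, later elements that are smaller:
32: 22, 29, 30, 24, 16, 15, 18 → 7
22: 16, 15, 18 → 3
29: 24, 16, 15, 18 → 4
30: 24, 16, 15, 18 → 4
24: 16, 15, 18 → 3
16: 15 → 1
15: none → 0
18: none → 0
Total inversions: 7 + 3 + 4 + 4 + 3 + 1 + 0 + 0 = 22

There are 22 adjacent swaps.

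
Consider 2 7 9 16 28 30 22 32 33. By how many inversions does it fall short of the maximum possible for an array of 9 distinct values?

Maximum inversions for 9 distinct elements is C(9, 2) = 9·8/2 = 36.
Current inversions — for each element, count later smaller elements:
2: 0
7: 0
9: 0
16: 0
28: 1
30: 1
22: 0
32: 0
33: 0
Current total: 0 + 0 + 0 + 0 + 1 + 1 + 0 + 0 + 0 = 2
Shortfall: 36 − 2 = 34

34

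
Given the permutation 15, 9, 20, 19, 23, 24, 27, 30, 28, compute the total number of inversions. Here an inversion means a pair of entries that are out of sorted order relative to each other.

There are 3 inversions.

Count, for each position, how many later elements it exceeds:
15: 1
9: 0
20: 1
19: 0
23: 0
24: 0
27: 0
30: 1
28: 0
Sum: 1 + 0 + 1 + 0 + 0 + 0 + 0 + 1 + 0 = 3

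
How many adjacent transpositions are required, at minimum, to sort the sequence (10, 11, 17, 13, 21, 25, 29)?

1 adjacent swap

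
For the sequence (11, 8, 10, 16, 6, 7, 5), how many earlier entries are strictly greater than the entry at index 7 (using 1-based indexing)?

6

The element at index 7 is 5.
Elements before it: 11, 8, 10, 16, 6, 7
Those larger than 5: 11, 8, 10, 16, 6, 7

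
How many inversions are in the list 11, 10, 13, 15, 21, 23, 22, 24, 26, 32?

2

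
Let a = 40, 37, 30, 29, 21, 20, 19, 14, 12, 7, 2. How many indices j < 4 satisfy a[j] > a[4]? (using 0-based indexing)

4 such elements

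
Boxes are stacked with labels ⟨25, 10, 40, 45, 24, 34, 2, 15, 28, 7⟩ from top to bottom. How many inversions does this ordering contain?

28 inversions

Sweep left to right; for each value list the smaller values that follow it:
25 → 10, 24, 2, 15, 7 → 5
10 → 2, 7 → 2
40 → 24, 34, 2, 15, 28, 7 → 6
45 → 24, 34, 2, 15, 28, 7 → 6
24 → 2, 15, 7 → 3
34 → 2, 15, 28, 7 → 4
2 → none → 0
15 → 7 → 1
28 → 7 → 1
7 → none → 0
Sum: 5 + 2 + 6 + 6 + 3 + 4 + 0 + 1 + 1 + 0 = 28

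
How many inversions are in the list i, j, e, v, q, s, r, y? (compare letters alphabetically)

6 out-of-order pairs

Count, for each position, how many later elements it exceeds:
i: 1
j: 1
e: 0
v: 3
q: 0
s: 1
r: 0
y: 0
Sum: 1 + 1 + 0 + 3 + 0 + 1 + 0 + 0 = 6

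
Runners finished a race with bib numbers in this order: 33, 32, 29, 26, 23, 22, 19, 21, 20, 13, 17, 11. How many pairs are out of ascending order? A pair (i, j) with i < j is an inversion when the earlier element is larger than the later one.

Element-by-element contributions:
33: 11
32: 10
29: 9
26: 8
23: 7
22: 6
19: 3
21: 4
20: 3
13: 1
17: 1
11: 0
Sum: 11 + 10 + 9 + 8 + 7 + 6 + 3 + 4 + 3 + 1 + 1 + 0 = 63

Inversions: 63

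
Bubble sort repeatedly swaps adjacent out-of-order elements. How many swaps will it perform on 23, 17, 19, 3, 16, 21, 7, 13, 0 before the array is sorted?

There are 27 swaps.

Each adjacent swap fixes exactly one inversion, so the minimum swap count equals the number of inversions.
Count inversions — for each element, later elements that are smaller:
23: 17, 19, 3, 16, 21, 7, 13, 0 → 8
17: 3, 16, 7, 13, 0 → 5
19: 3, 16, 7, 13, 0 → 5
3: 0 → 1
16: 7, 13, 0 → 3
21: 7, 13, 0 → 3
7: 0 → 1
13: 0 → 1
0: none → 0
Total inversions: 8 + 5 + 5 + 1 + 3 + 3 + 1 + 1 + 0 = 27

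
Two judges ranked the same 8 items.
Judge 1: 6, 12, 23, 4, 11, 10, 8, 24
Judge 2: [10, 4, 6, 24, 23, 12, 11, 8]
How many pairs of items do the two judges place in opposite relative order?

Assign each item its position (1..8) in the first ordering, then rewrite the second ordering as that position sequence:
positions: 6→1, 12→2, 23→3, 4→4, 11→5, 10→6, 8→7, 24→8
second ordering as positions: [6, 4, 1, 8, 3, 2, 5, 7]
Discordant pairs = inversions in this position sequence.
6: 4, 1, 3, 2, 5 → 5
4: 1, 3, 2 → 3
1: 0
8: 3, 2, 5, 7 → 4
3: 2 → 1
2: 0
5: 0
7: 0
Total: 5 + 3 + 0 + 4 + 1 + 0 + 0 + 0 = 13

13 discordant pairs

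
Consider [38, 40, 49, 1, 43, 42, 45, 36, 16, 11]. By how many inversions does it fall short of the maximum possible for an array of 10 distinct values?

Maximum inversions for 10 distinct elements is C(10, 2) = 10·9/2 = 45.
Current inversions — for each element, count later smaller elements:
38: 4
40: 4
49: 7
1: 0
43: 4
42: 3
45: 3
36: 2
16: 1
11: 0
Current total: 4 + 4 + 7 + 0 + 4 + 3 + 3 + 2 + 1 + 0 = 28
Shortfall: 45 − 28 = 17

17 inversions short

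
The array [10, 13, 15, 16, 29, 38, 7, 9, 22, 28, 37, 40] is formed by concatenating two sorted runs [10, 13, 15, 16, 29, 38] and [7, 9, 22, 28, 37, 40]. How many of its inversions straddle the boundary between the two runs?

17

For each element r of the right run, count left-run elements greater than r:
r = 7: 10, 13, 15, 16, 29, 38 → 6
r = 9: 10, 13, 15, 16, 29, 38 → 6
r = 22: 29, 38 → 2
r = 28: 29, 38 → 2
r = 37: 38 → 1
r = 40: none → 0
Cross-inversions: 6 + 6 + 2 + 2 + 1 + 0 = 17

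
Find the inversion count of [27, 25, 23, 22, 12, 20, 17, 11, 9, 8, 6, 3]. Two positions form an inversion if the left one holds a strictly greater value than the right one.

Element-by-element contributions:
27: 11
25: 10
23: 9
22: 8
12: 5
20: 6
17: 5
11: 4
9: 3
8: 2
6: 1
3: 0
Sum: 11 + 10 + 9 + 8 + 5 + 6 + 5 + 4 + 3 + 2 + 1 + 0 = 64

64 inversions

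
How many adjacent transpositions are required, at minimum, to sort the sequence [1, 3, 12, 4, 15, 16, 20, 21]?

The minimum number of adjacent swaps to sort an array equals its inversion count, since every such swap removes exactly one inversion.
Count inversions — for each element, later elements that are smaller:
1: none → 0
3: none → 0
12: 4 → 1
4: none → 0
15: none → 0
16: none → 0
20: none → 0
21: none → 0
Total inversions: 0 + 0 + 1 + 0 + 0 + 0 + 0 + 0 = 1

1 swap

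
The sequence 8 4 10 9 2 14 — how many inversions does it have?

Out-of-order index pairs (0-indexed):
(0,1): 8 > 4
(0,4): 8 > 2
(1,4): 4 > 2
(2,3): 10 > 9
(2,4): 10 > 2
(3,4): 9 > 2
That's 6 pairs.

Inversions: 6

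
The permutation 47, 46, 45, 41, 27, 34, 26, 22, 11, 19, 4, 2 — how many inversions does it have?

64 out-of-order pairs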